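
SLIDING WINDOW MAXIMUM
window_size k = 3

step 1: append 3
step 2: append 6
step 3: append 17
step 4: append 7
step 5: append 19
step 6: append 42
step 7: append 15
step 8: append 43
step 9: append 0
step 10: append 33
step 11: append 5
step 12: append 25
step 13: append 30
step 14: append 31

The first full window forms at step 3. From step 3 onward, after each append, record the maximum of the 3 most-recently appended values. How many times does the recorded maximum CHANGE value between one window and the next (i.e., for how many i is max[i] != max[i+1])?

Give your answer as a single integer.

Answer: 6

Derivation:
step 1: append 3 -> window=[3] (not full yet)
step 2: append 6 -> window=[3, 6] (not full yet)
step 3: append 17 -> window=[3, 6, 17] -> max=17
step 4: append 7 -> window=[6, 17, 7] -> max=17
step 5: append 19 -> window=[17, 7, 19] -> max=19
step 6: append 42 -> window=[7, 19, 42] -> max=42
step 7: append 15 -> window=[19, 42, 15] -> max=42
step 8: append 43 -> window=[42, 15, 43] -> max=43
step 9: append 0 -> window=[15, 43, 0] -> max=43
step 10: append 33 -> window=[43, 0, 33] -> max=43
step 11: append 5 -> window=[0, 33, 5] -> max=33
step 12: append 25 -> window=[33, 5, 25] -> max=33
step 13: append 30 -> window=[5, 25, 30] -> max=30
step 14: append 31 -> window=[25, 30, 31] -> max=31
Recorded maximums: 17 17 19 42 42 43 43 43 33 33 30 31
Changes between consecutive maximums: 6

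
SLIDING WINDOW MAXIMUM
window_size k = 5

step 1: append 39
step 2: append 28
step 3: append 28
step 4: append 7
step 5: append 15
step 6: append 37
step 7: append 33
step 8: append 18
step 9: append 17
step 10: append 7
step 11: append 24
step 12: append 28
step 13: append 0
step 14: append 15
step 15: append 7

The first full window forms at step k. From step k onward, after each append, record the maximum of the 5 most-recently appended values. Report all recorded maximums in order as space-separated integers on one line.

Answer: 39 37 37 37 37 37 33 28 28 28 28

Derivation:
step 1: append 39 -> window=[39] (not full yet)
step 2: append 28 -> window=[39, 28] (not full yet)
step 3: append 28 -> window=[39, 28, 28] (not full yet)
step 4: append 7 -> window=[39, 28, 28, 7] (not full yet)
step 5: append 15 -> window=[39, 28, 28, 7, 15] -> max=39
step 6: append 37 -> window=[28, 28, 7, 15, 37] -> max=37
step 7: append 33 -> window=[28, 7, 15, 37, 33] -> max=37
step 8: append 18 -> window=[7, 15, 37, 33, 18] -> max=37
step 9: append 17 -> window=[15, 37, 33, 18, 17] -> max=37
step 10: append 7 -> window=[37, 33, 18, 17, 7] -> max=37
step 11: append 24 -> window=[33, 18, 17, 7, 24] -> max=33
step 12: append 28 -> window=[18, 17, 7, 24, 28] -> max=28
step 13: append 0 -> window=[17, 7, 24, 28, 0] -> max=28
step 14: append 15 -> window=[7, 24, 28, 0, 15] -> max=28
step 15: append 7 -> window=[24, 28, 0, 15, 7] -> max=28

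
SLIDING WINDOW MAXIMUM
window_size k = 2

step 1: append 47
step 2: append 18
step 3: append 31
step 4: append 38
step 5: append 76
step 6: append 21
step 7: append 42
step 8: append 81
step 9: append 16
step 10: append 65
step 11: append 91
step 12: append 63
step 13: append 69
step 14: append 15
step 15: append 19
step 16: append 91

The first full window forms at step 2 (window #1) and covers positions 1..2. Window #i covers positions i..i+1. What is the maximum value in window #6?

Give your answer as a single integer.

Answer: 42

Derivation:
step 1: append 47 -> window=[47] (not full yet)
step 2: append 18 -> window=[47, 18] -> max=47
step 3: append 31 -> window=[18, 31] -> max=31
step 4: append 38 -> window=[31, 38] -> max=38
step 5: append 76 -> window=[38, 76] -> max=76
step 6: append 21 -> window=[76, 21] -> max=76
step 7: append 42 -> window=[21, 42] -> max=42
Window #6 max = 42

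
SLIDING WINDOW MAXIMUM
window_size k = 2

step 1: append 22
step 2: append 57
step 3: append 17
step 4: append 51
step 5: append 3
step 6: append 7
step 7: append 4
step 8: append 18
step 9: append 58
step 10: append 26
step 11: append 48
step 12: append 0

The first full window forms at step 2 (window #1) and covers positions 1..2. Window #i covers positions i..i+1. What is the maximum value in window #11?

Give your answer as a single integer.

Answer: 48

Derivation:
step 1: append 22 -> window=[22] (not full yet)
step 2: append 57 -> window=[22, 57] -> max=57
step 3: append 17 -> window=[57, 17] -> max=57
step 4: append 51 -> window=[17, 51] -> max=51
step 5: append 3 -> window=[51, 3] -> max=51
step 6: append 7 -> window=[3, 7] -> max=7
step 7: append 4 -> window=[7, 4] -> max=7
step 8: append 18 -> window=[4, 18] -> max=18
step 9: append 58 -> window=[18, 58] -> max=58
step 10: append 26 -> window=[58, 26] -> max=58
step 11: append 48 -> window=[26, 48] -> max=48
step 12: append 0 -> window=[48, 0] -> max=48
Window #11 max = 48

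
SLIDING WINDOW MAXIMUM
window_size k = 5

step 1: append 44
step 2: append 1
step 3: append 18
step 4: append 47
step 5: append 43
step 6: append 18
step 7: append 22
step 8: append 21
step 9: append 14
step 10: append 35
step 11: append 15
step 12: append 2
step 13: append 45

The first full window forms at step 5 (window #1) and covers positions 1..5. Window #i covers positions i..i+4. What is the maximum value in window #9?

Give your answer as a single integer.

Answer: 45

Derivation:
step 1: append 44 -> window=[44] (not full yet)
step 2: append 1 -> window=[44, 1] (not full yet)
step 3: append 18 -> window=[44, 1, 18] (not full yet)
step 4: append 47 -> window=[44, 1, 18, 47] (not full yet)
step 5: append 43 -> window=[44, 1, 18, 47, 43] -> max=47
step 6: append 18 -> window=[1, 18, 47, 43, 18] -> max=47
step 7: append 22 -> window=[18, 47, 43, 18, 22] -> max=47
step 8: append 21 -> window=[47, 43, 18, 22, 21] -> max=47
step 9: append 14 -> window=[43, 18, 22, 21, 14] -> max=43
step 10: append 35 -> window=[18, 22, 21, 14, 35] -> max=35
step 11: append 15 -> window=[22, 21, 14, 35, 15] -> max=35
step 12: append 2 -> window=[21, 14, 35, 15, 2] -> max=35
step 13: append 45 -> window=[14, 35, 15, 2, 45] -> max=45
Window #9 max = 45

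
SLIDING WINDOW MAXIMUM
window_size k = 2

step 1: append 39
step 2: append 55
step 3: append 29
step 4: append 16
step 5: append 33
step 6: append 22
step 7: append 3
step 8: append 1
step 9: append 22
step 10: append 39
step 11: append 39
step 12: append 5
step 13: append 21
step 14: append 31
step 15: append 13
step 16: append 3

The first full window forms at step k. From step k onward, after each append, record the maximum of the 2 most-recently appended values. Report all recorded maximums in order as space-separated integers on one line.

step 1: append 39 -> window=[39] (not full yet)
step 2: append 55 -> window=[39, 55] -> max=55
step 3: append 29 -> window=[55, 29] -> max=55
step 4: append 16 -> window=[29, 16] -> max=29
step 5: append 33 -> window=[16, 33] -> max=33
step 6: append 22 -> window=[33, 22] -> max=33
step 7: append 3 -> window=[22, 3] -> max=22
step 8: append 1 -> window=[3, 1] -> max=3
step 9: append 22 -> window=[1, 22] -> max=22
step 10: append 39 -> window=[22, 39] -> max=39
step 11: append 39 -> window=[39, 39] -> max=39
step 12: append 5 -> window=[39, 5] -> max=39
step 13: append 21 -> window=[5, 21] -> max=21
step 14: append 31 -> window=[21, 31] -> max=31
step 15: append 13 -> window=[31, 13] -> max=31
step 16: append 3 -> window=[13, 3] -> max=13

Answer: 55 55 29 33 33 22 3 22 39 39 39 21 31 31 13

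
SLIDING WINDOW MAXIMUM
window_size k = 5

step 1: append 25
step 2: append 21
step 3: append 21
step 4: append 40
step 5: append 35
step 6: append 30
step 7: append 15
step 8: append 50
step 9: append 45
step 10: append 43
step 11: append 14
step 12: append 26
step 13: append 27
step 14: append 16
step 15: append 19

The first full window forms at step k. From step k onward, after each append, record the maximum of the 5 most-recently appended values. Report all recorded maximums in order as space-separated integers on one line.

Answer: 40 40 40 50 50 50 50 50 45 43 27

Derivation:
step 1: append 25 -> window=[25] (not full yet)
step 2: append 21 -> window=[25, 21] (not full yet)
step 3: append 21 -> window=[25, 21, 21] (not full yet)
step 4: append 40 -> window=[25, 21, 21, 40] (not full yet)
step 5: append 35 -> window=[25, 21, 21, 40, 35] -> max=40
step 6: append 30 -> window=[21, 21, 40, 35, 30] -> max=40
step 7: append 15 -> window=[21, 40, 35, 30, 15] -> max=40
step 8: append 50 -> window=[40, 35, 30, 15, 50] -> max=50
step 9: append 45 -> window=[35, 30, 15, 50, 45] -> max=50
step 10: append 43 -> window=[30, 15, 50, 45, 43] -> max=50
step 11: append 14 -> window=[15, 50, 45, 43, 14] -> max=50
step 12: append 26 -> window=[50, 45, 43, 14, 26] -> max=50
step 13: append 27 -> window=[45, 43, 14, 26, 27] -> max=45
step 14: append 16 -> window=[43, 14, 26, 27, 16] -> max=43
step 15: append 19 -> window=[14, 26, 27, 16, 19] -> max=27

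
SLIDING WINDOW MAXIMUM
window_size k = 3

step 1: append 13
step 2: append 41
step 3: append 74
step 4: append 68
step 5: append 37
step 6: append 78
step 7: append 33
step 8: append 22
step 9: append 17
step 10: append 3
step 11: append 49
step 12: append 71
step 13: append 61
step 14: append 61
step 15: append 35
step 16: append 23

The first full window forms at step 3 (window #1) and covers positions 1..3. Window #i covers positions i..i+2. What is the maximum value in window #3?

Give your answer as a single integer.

Answer: 74

Derivation:
step 1: append 13 -> window=[13] (not full yet)
step 2: append 41 -> window=[13, 41] (not full yet)
step 3: append 74 -> window=[13, 41, 74] -> max=74
step 4: append 68 -> window=[41, 74, 68] -> max=74
step 5: append 37 -> window=[74, 68, 37] -> max=74
Window #3 max = 74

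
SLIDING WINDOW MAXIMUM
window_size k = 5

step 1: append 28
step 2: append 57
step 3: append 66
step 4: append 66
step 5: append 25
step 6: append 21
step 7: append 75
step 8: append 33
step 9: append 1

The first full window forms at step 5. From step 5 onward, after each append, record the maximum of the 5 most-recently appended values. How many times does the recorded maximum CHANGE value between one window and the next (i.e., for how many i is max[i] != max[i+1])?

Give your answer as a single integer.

step 1: append 28 -> window=[28] (not full yet)
step 2: append 57 -> window=[28, 57] (not full yet)
step 3: append 66 -> window=[28, 57, 66] (not full yet)
step 4: append 66 -> window=[28, 57, 66, 66] (not full yet)
step 5: append 25 -> window=[28, 57, 66, 66, 25] -> max=66
step 6: append 21 -> window=[57, 66, 66, 25, 21] -> max=66
step 7: append 75 -> window=[66, 66, 25, 21, 75] -> max=75
step 8: append 33 -> window=[66, 25, 21, 75, 33] -> max=75
step 9: append 1 -> window=[25, 21, 75, 33, 1] -> max=75
Recorded maximums: 66 66 75 75 75
Changes between consecutive maximums: 1

Answer: 1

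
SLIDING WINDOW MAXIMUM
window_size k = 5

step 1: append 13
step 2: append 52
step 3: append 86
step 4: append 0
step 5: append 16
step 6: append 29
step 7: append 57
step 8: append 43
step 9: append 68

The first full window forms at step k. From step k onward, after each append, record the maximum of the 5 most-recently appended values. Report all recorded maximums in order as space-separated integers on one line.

Answer: 86 86 86 57 68

Derivation:
step 1: append 13 -> window=[13] (not full yet)
step 2: append 52 -> window=[13, 52] (not full yet)
step 3: append 86 -> window=[13, 52, 86] (not full yet)
step 4: append 0 -> window=[13, 52, 86, 0] (not full yet)
step 5: append 16 -> window=[13, 52, 86, 0, 16] -> max=86
step 6: append 29 -> window=[52, 86, 0, 16, 29] -> max=86
step 7: append 57 -> window=[86, 0, 16, 29, 57] -> max=86
step 8: append 43 -> window=[0, 16, 29, 57, 43] -> max=57
step 9: append 68 -> window=[16, 29, 57, 43, 68] -> max=68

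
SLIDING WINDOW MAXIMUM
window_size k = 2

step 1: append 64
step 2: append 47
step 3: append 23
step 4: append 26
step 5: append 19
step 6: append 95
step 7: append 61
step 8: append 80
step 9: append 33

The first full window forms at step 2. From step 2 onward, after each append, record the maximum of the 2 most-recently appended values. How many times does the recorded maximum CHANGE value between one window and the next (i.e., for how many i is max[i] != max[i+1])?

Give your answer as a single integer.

step 1: append 64 -> window=[64] (not full yet)
step 2: append 47 -> window=[64, 47] -> max=64
step 3: append 23 -> window=[47, 23] -> max=47
step 4: append 26 -> window=[23, 26] -> max=26
step 5: append 19 -> window=[26, 19] -> max=26
step 6: append 95 -> window=[19, 95] -> max=95
step 7: append 61 -> window=[95, 61] -> max=95
step 8: append 80 -> window=[61, 80] -> max=80
step 9: append 33 -> window=[80, 33] -> max=80
Recorded maximums: 64 47 26 26 95 95 80 80
Changes between consecutive maximums: 4

Answer: 4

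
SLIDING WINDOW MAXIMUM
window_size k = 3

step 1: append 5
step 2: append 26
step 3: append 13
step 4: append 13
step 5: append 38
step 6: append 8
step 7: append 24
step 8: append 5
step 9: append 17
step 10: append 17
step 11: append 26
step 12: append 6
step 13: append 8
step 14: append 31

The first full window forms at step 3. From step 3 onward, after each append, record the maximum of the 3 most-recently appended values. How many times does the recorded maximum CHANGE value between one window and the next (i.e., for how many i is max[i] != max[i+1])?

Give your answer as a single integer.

step 1: append 5 -> window=[5] (not full yet)
step 2: append 26 -> window=[5, 26] (not full yet)
step 3: append 13 -> window=[5, 26, 13] -> max=26
step 4: append 13 -> window=[26, 13, 13] -> max=26
step 5: append 38 -> window=[13, 13, 38] -> max=38
step 6: append 8 -> window=[13, 38, 8] -> max=38
step 7: append 24 -> window=[38, 8, 24] -> max=38
step 8: append 5 -> window=[8, 24, 5] -> max=24
step 9: append 17 -> window=[24, 5, 17] -> max=24
step 10: append 17 -> window=[5, 17, 17] -> max=17
step 11: append 26 -> window=[17, 17, 26] -> max=26
step 12: append 6 -> window=[17, 26, 6] -> max=26
step 13: append 8 -> window=[26, 6, 8] -> max=26
step 14: append 31 -> window=[6, 8, 31] -> max=31
Recorded maximums: 26 26 38 38 38 24 24 17 26 26 26 31
Changes between consecutive maximums: 5

Answer: 5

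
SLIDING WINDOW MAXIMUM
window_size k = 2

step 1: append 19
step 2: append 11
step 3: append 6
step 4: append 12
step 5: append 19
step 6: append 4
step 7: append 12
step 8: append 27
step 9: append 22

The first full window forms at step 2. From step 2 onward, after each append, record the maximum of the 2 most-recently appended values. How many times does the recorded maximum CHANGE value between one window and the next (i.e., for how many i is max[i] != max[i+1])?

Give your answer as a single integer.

step 1: append 19 -> window=[19] (not full yet)
step 2: append 11 -> window=[19, 11] -> max=19
step 3: append 6 -> window=[11, 6] -> max=11
step 4: append 12 -> window=[6, 12] -> max=12
step 5: append 19 -> window=[12, 19] -> max=19
step 6: append 4 -> window=[19, 4] -> max=19
step 7: append 12 -> window=[4, 12] -> max=12
step 8: append 27 -> window=[12, 27] -> max=27
step 9: append 22 -> window=[27, 22] -> max=27
Recorded maximums: 19 11 12 19 19 12 27 27
Changes between consecutive maximums: 5

Answer: 5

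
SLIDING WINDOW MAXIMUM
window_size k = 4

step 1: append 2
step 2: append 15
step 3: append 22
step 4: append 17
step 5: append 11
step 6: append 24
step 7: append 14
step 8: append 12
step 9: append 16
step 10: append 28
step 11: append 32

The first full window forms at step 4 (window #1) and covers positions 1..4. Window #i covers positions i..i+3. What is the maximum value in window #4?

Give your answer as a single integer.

Answer: 24

Derivation:
step 1: append 2 -> window=[2] (not full yet)
step 2: append 15 -> window=[2, 15] (not full yet)
step 3: append 22 -> window=[2, 15, 22] (not full yet)
step 4: append 17 -> window=[2, 15, 22, 17] -> max=22
step 5: append 11 -> window=[15, 22, 17, 11] -> max=22
step 6: append 24 -> window=[22, 17, 11, 24] -> max=24
step 7: append 14 -> window=[17, 11, 24, 14] -> max=24
Window #4 max = 24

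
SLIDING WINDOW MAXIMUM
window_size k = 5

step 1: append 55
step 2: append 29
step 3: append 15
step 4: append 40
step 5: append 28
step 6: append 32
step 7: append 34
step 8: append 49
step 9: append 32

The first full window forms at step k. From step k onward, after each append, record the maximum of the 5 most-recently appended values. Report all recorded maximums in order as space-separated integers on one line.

step 1: append 55 -> window=[55] (not full yet)
step 2: append 29 -> window=[55, 29] (not full yet)
step 3: append 15 -> window=[55, 29, 15] (not full yet)
step 4: append 40 -> window=[55, 29, 15, 40] (not full yet)
step 5: append 28 -> window=[55, 29, 15, 40, 28] -> max=55
step 6: append 32 -> window=[29, 15, 40, 28, 32] -> max=40
step 7: append 34 -> window=[15, 40, 28, 32, 34] -> max=40
step 8: append 49 -> window=[40, 28, 32, 34, 49] -> max=49
step 9: append 32 -> window=[28, 32, 34, 49, 32] -> max=49

Answer: 55 40 40 49 49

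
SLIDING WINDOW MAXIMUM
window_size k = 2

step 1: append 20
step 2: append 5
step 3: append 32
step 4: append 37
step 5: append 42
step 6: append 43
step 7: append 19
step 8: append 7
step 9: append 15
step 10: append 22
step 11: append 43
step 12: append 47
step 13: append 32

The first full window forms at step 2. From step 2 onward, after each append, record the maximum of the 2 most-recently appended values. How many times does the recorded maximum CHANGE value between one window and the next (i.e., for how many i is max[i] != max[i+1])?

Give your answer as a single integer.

Answer: 9

Derivation:
step 1: append 20 -> window=[20] (not full yet)
step 2: append 5 -> window=[20, 5] -> max=20
step 3: append 32 -> window=[5, 32] -> max=32
step 4: append 37 -> window=[32, 37] -> max=37
step 5: append 42 -> window=[37, 42] -> max=42
step 6: append 43 -> window=[42, 43] -> max=43
step 7: append 19 -> window=[43, 19] -> max=43
step 8: append 7 -> window=[19, 7] -> max=19
step 9: append 15 -> window=[7, 15] -> max=15
step 10: append 22 -> window=[15, 22] -> max=22
step 11: append 43 -> window=[22, 43] -> max=43
step 12: append 47 -> window=[43, 47] -> max=47
step 13: append 32 -> window=[47, 32] -> max=47
Recorded maximums: 20 32 37 42 43 43 19 15 22 43 47 47
Changes between consecutive maximums: 9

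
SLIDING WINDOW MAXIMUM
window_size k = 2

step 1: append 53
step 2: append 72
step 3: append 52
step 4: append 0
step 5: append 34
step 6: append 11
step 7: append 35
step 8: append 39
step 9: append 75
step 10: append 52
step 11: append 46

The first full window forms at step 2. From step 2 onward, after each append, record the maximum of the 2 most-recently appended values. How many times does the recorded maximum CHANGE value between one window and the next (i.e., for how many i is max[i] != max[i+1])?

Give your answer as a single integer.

step 1: append 53 -> window=[53] (not full yet)
step 2: append 72 -> window=[53, 72] -> max=72
step 3: append 52 -> window=[72, 52] -> max=72
step 4: append 0 -> window=[52, 0] -> max=52
step 5: append 34 -> window=[0, 34] -> max=34
step 6: append 11 -> window=[34, 11] -> max=34
step 7: append 35 -> window=[11, 35] -> max=35
step 8: append 39 -> window=[35, 39] -> max=39
step 9: append 75 -> window=[39, 75] -> max=75
step 10: append 52 -> window=[75, 52] -> max=75
step 11: append 46 -> window=[52, 46] -> max=52
Recorded maximums: 72 72 52 34 34 35 39 75 75 52
Changes between consecutive maximums: 6

Answer: 6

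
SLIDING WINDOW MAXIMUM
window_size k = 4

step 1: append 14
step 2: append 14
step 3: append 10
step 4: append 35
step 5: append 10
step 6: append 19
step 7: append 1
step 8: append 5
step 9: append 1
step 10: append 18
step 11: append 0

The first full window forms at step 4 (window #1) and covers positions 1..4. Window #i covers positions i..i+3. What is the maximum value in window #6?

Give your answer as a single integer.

Answer: 19

Derivation:
step 1: append 14 -> window=[14] (not full yet)
step 2: append 14 -> window=[14, 14] (not full yet)
step 3: append 10 -> window=[14, 14, 10] (not full yet)
step 4: append 35 -> window=[14, 14, 10, 35] -> max=35
step 5: append 10 -> window=[14, 10, 35, 10] -> max=35
step 6: append 19 -> window=[10, 35, 10, 19] -> max=35
step 7: append 1 -> window=[35, 10, 19, 1] -> max=35
step 8: append 5 -> window=[10, 19, 1, 5] -> max=19
step 9: append 1 -> window=[19, 1, 5, 1] -> max=19
Window #6 max = 19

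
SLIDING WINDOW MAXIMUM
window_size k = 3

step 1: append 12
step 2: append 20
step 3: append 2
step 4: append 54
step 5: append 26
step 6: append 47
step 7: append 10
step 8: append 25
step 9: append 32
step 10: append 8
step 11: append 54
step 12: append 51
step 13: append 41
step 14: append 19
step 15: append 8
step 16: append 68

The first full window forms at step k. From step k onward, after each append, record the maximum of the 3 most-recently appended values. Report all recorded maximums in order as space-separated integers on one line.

step 1: append 12 -> window=[12] (not full yet)
step 2: append 20 -> window=[12, 20] (not full yet)
step 3: append 2 -> window=[12, 20, 2] -> max=20
step 4: append 54 -> window=[20, 2, 54] -> max=54
step 5: append 26 -> window=[2, 54, 26] -> max=54
step 6: append 47 -> window=[54, 26, 47] -> max=54
step 7: append 10 -> window=[26, 47, 10] -> max=47
step 8: append 25 -> window=[47, 10, 25] -> max=47
step 9: append 32 -> window=[10, 25, 32] -> max=32
step 10: append 8 -> window=[25, 32, 8] -> max=32
step 11: append 54 -> window=[32, 8, 54] -> max=54
step 12: append 51 -> window=[8, 54, 51] -> max=54
step 13: append 41 -> window=[54, 51, 41] -> max=54
step 14: append 19 -> window=[51, 41, 19] -> max=51
step 15: append 8 -> window=[41, 19, 8] -> max=41
step 16: append 68 -> window=[19, 8, 68] -> max=68

Answer: 20 54 54 54 47 47 32 32 54 54 54 51 41 68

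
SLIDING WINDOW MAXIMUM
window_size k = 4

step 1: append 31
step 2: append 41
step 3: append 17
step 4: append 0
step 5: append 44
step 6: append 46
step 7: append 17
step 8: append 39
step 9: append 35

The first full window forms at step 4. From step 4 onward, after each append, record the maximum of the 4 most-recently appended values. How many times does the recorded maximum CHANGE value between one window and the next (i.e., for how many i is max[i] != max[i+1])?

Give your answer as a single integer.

Answer: 2

Derivation:
step 1: append 31 -> window=[31] (not full yet)
step 2: append 41 -> window=[31, 41] (not full yet)
step 3: append 17 -> window=[31, 41, 17] (not full yet)
step 4: append 0 -> window=[31, 41, 17, 0] -> max=41
step 5: append 44 -> window=[41, 17, 0, 44] -> max=44
step 6: append 46 -> window=[17, 0, 44, 46] -> max=46
step 7: append 17 -> window=[0, 44, 46, 17] -> max=46
step 8: append 39 -> window=[44, 46, 17, 39] -> max=46
step 9: append 35 -> window=[46, 17, 39, 35] -> max=46
Recorded maximums: 41 44 46 46 46 46
Changes between consecutive maximums: 2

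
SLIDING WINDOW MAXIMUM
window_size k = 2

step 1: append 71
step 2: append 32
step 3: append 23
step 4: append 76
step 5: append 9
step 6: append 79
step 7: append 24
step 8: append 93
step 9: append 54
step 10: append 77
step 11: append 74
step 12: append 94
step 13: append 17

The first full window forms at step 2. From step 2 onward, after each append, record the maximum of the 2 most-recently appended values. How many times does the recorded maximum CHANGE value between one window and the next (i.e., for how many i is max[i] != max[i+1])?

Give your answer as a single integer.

Answer: 6

Derivation:
step 1: append 71 -> window=[71] (not full yet)
step 2: append 32 -> window=[71, 32] -> max=71
step 3: append 23 -> window=[32, 23] -> max=32
step 4: append 76 -> window=[23, 76] -> max=76
step 5: append 9 -> window=[76, 9] -> max=76
step 6: append 79 -> window=[9, 79] -> max=79
step 7: append 24 -> window=[79, 24] -> max=79
step 8: append 93 -> window=[24, 93] -> max=93
step 9: append 54 -> window=[93, 54] -> max=93
step 10: append 77 -> window=[54, 77] -> max=77
step 11: append 74 -> window=[77, 74] -> max=77
step 12: append 94 -> window=[74, 94] -> max=94
step 13: append 17 -> window=[94, 17] -> max=94
Recorded maximums: 71 32 76 76 79 79 93 93 77 77 94 94
Changes between consecutive maximums: 6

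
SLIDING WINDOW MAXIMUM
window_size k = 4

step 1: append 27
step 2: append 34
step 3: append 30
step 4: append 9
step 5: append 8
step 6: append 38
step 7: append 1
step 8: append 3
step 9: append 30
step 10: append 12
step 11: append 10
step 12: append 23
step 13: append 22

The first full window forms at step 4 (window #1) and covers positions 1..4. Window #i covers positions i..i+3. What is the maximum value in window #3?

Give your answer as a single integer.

Answer: 38

Derivation:
step 1: append 27 -> window=[27] (not full yet)
step 2: append 34 -> window=[27, 34] (not full yet)
step 3: append 30 -> window=[27, 34, 30] (not full yet)
step 4: append 9 -> window=[27, 34, 30, 9] -> max=34
step 5: append 8 -> window=[34, 30, 9, 8] -> max=34
step 6: append 38 -> window=[30, 9, 8, 38] -> max=38
Window #3 max = 38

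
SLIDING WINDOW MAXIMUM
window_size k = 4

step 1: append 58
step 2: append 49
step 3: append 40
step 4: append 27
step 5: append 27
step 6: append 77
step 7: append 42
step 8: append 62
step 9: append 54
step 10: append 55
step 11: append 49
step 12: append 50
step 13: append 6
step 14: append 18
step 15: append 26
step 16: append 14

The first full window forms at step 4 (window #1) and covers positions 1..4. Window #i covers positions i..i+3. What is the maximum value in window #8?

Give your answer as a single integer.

Answer: 62

Derivation:
step 1: append 58 -> window=[58] (not full yet)
step 2: append 49 -> window=[58, 49] (not full yet)
step 3: append 40 -> window=[58, 49, 40] (not full yet)
step 4: append 27 -> window=[58, 49, 40, 27] -> max=58
step 5: append 27 -> window=[49, 40, 27, 27] -> max=49
step 6: append 77 -> window=[40, 27, 27, 77] -> max=77
step 7: append 42 -> window=[27, 27, 77, 42] -> max=77
step 8: append 62 -> window=[27, 77, 42, 62] -> max=77
step 9: append 54 -> window=[77, 42, 62, 54] -> max=77
step 10: append 55 -> window=[42, 62, 54, 55] -> max=62
step 11: append 49 -> window=[62, 54, 55, 49] -> max=62
Window #8 max = 62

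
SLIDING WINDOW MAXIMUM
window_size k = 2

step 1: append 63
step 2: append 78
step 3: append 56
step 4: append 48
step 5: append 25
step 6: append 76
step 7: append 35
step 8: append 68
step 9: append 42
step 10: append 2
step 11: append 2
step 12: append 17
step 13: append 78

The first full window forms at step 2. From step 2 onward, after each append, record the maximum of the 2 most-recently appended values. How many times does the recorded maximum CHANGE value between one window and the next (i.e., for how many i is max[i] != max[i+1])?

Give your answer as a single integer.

Answer: 8

Derivation:
step 1: append 63 -> window=[63] (not full yet)
step 2: append 78 -> window=[63, 78] -> max=78
step 3: append 56 -> window=[78, 56] -> max=78
step 4: append 48 -> window=[56, 48] -> max=56
step 5: append 25 -> window=[48, 25] -> max=48
step 6: append 76 -> window=[25, 76] -> max=76
step 7: append 35 -> window=[76, 35] -> max=76
step 8: append 68 -> window=[35, 68] -> max=68
step 9: append 42 -> window=[68, 42] -> max=68
step 10: append 2 -> window=[42, 2] -> max=42
step 11: append 2 -> window=[2, 2] -> max=2
step 12: append 17 -> window=[2, 17] -> max=17
step 13: append 78 -> window=[17, 78] -> max=78
Recorded maximums: 78 78 56 48 76 76 68 68 42 2 17 78
Changes between consecutive maximums: 8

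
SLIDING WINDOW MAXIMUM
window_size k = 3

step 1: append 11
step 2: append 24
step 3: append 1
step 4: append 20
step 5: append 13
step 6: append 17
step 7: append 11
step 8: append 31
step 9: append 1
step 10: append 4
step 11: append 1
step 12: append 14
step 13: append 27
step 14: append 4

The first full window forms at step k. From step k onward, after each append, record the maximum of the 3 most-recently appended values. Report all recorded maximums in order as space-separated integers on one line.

Answer: 24 24 20 20 17 31 31 31 4 14 27 27

Derivation:
step 1: append 11 -> window=[11] (not full yet)
step 2: append 24 -> window=[11, 24] (not full yet)
step 3: append 1 -> window=[11, 24, 1] -> max=24
step 4: append 20 -> window=[24, 1, 20] -> max=24
step 5: append 13 -> window=[1, 20, 13] -> max=20
step 6: append 17 -> window=[20, 13, 17] -> max=20
step 7: append 11 -> window=[13, 17, 11] -> max=17
step 8: append 31 -> window=[17, 11, 31] -> max=31
step 9: append 1 -> window=[11, 31, 1] -> max=31
step 10: append 4 -> window=[31, 1, 4] -> max=31
step 11: append 1 -> window=[1, 4, 1] -> max=4
step 12: append 14 -> window=[4, 1, 14] -> max=14
step 13: append 27 -> window=[1, 14, 27] -> max=27
step 14: append 4 -> window=[14, 27, 4] -> max=27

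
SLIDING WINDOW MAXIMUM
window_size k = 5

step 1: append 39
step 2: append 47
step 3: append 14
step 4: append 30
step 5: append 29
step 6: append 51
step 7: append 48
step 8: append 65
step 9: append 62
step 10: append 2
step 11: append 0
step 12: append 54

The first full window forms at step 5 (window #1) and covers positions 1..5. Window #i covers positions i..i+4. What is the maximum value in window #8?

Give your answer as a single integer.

step 1: append 39 -> window=[39] (not full yet)
step 2: append 47 -> window=[39, 47] (not full yet)
step 3: append 14 -> window=[39, 47, 14] (not full yet)
step 4: append 30 -> window=[39, 47, 14, 30] (not full yet)
step 5: append 29 -> window=[39, 47, 14, 30, 29] -> max=47
step 6: append 51 -> window=[47, 14, 30, 29, 51] -> max=51
step 7: append 48 -> window=[14, 30, 29, 51, 48] -> max=51
step 8: append 65 -> window=[30, 29, 51, 48, 65] -> max=65
step 9: append 62 -> window=[29, 51, 48, 65, 62] -> max=65
step 10: append 2 -> window=[51, 48, 65, 62, 2] -> max=65
step 11: append 0 -> window=[48, 65, 62, 2, 0] -> max=65
step 12: append 54 -> window=[65, 62, 2, 0, 54] -> max=65
Window #8 max = 65

Answer: 65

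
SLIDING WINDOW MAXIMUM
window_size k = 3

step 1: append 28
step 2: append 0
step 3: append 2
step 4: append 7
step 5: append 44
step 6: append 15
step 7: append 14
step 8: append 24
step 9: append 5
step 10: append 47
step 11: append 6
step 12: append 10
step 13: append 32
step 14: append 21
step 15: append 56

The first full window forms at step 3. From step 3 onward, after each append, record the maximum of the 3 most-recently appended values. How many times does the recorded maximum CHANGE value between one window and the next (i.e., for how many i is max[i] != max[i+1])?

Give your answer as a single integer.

step 1: append 28 -> window=[28] (not full yet)
step 2: append 0 -> window=[28, 0] (not full yet)
step 3: append 2 -> window=[28, 0, 2] -> max=28
step 4: append 7 -> window=[0, 2, 7] -> max=7
step 5: append 44 -> window=[2, 7, 44] -> max=44
step 6: append 15 -> window=[7, 44, 15] -> max=44
step 7: append 14 -> window=[44, 15, 14] -> max=44
step 8: append 24 -> window=[15, 14, 24] -> max=24
step 9: append 5 -> window=[14, 24, 5] -> max=24
step 10: append 47 -> window=[24, 5, 47] -> max=47
step 11: append 6 -> window=[5, 47, 6] -> max=47
step 12: append 10 -> window=[47, 6, 10] -> max=47
step 13: append 32 -> window=[6, 10, 32] -> max=32
step 14: append 21 -> window=[10, 32, 21] -> max=32
step 15: append 56 -> window=[32, 21, 56] -> max=56
Recorded maximums: 28 7 44 44 44 24 24 47 47 47 32 32 56
Changes between consecutive maximums: 6

Answer: 6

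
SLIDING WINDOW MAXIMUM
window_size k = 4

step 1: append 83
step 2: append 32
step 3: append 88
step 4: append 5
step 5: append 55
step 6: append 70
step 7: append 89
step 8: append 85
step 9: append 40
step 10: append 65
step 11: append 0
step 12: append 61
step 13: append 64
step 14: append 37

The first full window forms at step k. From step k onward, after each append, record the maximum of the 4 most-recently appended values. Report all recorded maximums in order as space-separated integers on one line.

Answer: 88 88 88 89 89 89 89 85 65 65 64

Derivation:
step 1: append 83 -> window=[83] (not full yet)
step 2: append 32 -> window=[83, 32] (not full yet)
step 3: append 88 -> window=[83, 32, 88] (not full yet)
step 4: append 5 -> window=[83, 32, 88, 5] -> max=88
step 5: append 55 -> window=[32, 88, 5, 55] -> max=88
step 6: append 70 -> window=[88, 5, 55, 70] -> max=88
step 7: append 89 -> window=[5, 55, 70, 89] -> max=89
step 8: append 85 -> window=[55, 70, 89, 85] -> max=89
step 9: append 40 -> window=[70, 89, 85, 40] -> max=89
step 10: append 65 -> window=[89, 85, 40, 65] -> max=89
step 11: append 0 -> window=[85, 40, 65, 0] -> max=85
step 12: append 61 -> window=[40, 65, 0, 61] -> max=65
step 13: append 64 -> window=[65, 0, 61, 64] -> max=65
step 14: append 37 -> window=[0, 61, 64, 37] -> max=64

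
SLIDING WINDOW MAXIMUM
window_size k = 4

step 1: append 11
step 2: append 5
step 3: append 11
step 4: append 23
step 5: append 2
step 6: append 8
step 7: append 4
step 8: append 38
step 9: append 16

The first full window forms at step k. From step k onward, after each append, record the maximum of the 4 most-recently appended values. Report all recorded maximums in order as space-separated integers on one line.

Answer: 23 23 23 23 38 38

Derivation:
step 1: append 11 -> window=[11] (not full yet)
step 2: append 5 -> window=[11, 5] (not full yet)
step 3: append 11 -> window=[11, 5, 11] (not full yet)
step 4: append 23 -> window=[11, 5, 11, 23] -> max=23
step 5: append 2 -> window=[5, 11, 23, 2] -> max=23
step 6: append 8 -> window=[11, 23, 2, 8] -> max=23
step 7: append 4 -> window=[23, 2, 8, 4] -> max=23
step 8: append 38 -> window=[2, 8, 4, 38] -> max=38
step 9: append 16 -> window=[8, 4, 38, 16] -> max=38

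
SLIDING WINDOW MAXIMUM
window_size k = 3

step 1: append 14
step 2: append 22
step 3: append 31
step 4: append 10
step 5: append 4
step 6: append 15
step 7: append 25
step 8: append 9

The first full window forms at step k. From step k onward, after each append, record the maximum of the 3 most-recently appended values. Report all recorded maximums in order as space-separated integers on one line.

Answer: 31 31 31 15 25 25

Derivation:
step 1: append 14 -> window=[14] (not full yet)
step 2: append 22 -> window=[14, 22] (not full yet)
step 3: append 31 -> window=[14, 22, 31] -> max=31
step 4: append 10 -> window=[22, 31, 10] -> max=31
step 5: append 4 -> window=[31, 10, 4] -> max=31
step 6: append 15 -> window=[10, 4, 15] -> max=15
step 7: append 25 -> window=[4, 15, 25] -> max=25
step 8: append 9 -> window=[15, 25, 9] -> max=25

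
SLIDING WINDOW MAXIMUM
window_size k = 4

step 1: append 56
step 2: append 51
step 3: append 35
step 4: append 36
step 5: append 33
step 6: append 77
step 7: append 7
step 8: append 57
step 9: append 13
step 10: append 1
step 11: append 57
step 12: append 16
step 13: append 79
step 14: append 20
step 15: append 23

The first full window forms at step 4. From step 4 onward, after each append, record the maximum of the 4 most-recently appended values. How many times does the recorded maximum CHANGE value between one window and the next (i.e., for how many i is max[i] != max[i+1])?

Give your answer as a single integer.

step 1: append 56 -> window=[56] (not full yet)
step 2: append 51 -> window=[56, 51] (not full yet)
step 3: append 35 -> window=[56, 51, 35] (not full yet)
step 4: append 36 -> window=[56, 51, 35, 36] -> max=56
step 5: append 33 -> window=[51, 35, 36, 33] -> max=51
step 6: append 77 -> window=[35, 36, 33, 77] -> max=77
step 7: append 7 -> window=[36, 33, 77, 7] -> max=77
step 8: append 57 -> window=[33, 77, 7, 57] -> max=77
step 9: append 13 -> window=[77, 7, 57, 13] -> max=77
step 10: append 1 -> window=[7, 57, 13, 1] -> max=57
step 11: append 57 -> window=[57, 13, 1, 57] -> max=57
step 12: append 16 -> window=[13, 1, 57, 16] -> max=57
step 13: append 79 -> window=[1, 57, 16, 79] -> max=79
step 14: append 20 -> window=[57, 16, 79, 20] -> max=79
step 15: append 23 -> window=[16, 79, 20, 23] -> max=79
Recorded maximums: 56 51 77 77 77 77 57 57 57 79 79 79
Changes between consecutive maximums: 4

Answer: 4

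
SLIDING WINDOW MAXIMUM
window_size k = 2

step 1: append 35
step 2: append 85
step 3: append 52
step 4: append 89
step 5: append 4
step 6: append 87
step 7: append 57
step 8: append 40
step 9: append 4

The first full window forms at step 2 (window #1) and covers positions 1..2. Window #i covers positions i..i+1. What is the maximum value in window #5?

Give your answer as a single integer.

step 1: append 35 -> window=[35] (not full yet)
step 2: append 85 -> window=[35, 85] -> max=85
step 3: append 52 -> window=[85, 52] -> max=85
step 4: append 89 -> window=[52, 89] -> max=89
step 5: append 4 -> window=[89, 4] -> max=89
step 6: append 87 -> window=[4, 87] -> max=87
Window #5 max = 87

Answer: 87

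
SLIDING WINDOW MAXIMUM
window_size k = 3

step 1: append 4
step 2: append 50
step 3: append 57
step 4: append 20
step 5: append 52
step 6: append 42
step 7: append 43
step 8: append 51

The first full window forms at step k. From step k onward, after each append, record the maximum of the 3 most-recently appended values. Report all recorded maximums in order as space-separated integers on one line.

Answer: 57 57 57 52 52 51

Derivation:
step 1: append 4 -> window=[4] (not full yet)
step 2: append 50 -> window=[4, 50] (not full yet)
step 3: append 57 -> window=[4, 50, 57] -> max=57
step 4: append 20 -> window=[50, 57, 20] -> max=57
step 5: append 52 -> window=[57, 20, 52] -> max=57
step 6: append 42 -> window=[20, 52, 42] -> max=52
step 7: append 43 -> window=[52, 42, 43] -> max=52
step 8: append 51 -> window=[42, 43, 51] -> max=51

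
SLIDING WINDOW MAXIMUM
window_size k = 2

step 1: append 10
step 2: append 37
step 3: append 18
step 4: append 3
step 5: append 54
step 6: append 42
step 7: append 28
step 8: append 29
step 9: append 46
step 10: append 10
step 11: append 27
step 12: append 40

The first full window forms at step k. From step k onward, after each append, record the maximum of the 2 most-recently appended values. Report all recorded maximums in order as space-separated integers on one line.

step 1: append 10 -> window=[10] (not full yet)
step 2: append 37 -> window=[10, 37] -> max=37
step 3: append 18 -> window=[37, 18] -> max=37
step 4: append 3 -> window=[18, 3] -> max=18
step 5: append 54 -> window=[3, 54] -> max=54
step 6: append 42 -> window=[54, 42] -> max=54
step 7: append 28 -> window=[42, 28] -> max=42
step 8: append 29 -> window=[28, 29] -> max=29
step 9: append 46 -> window=[29, 46] -> max=46
step 10: append 10 -> window=[46, 10] -> max=46
step 11: append 27 -> window=[10, 27] -> max=27
step 12: append 40 -> window=[27, 40] -> max=40

Answer: 37 37 18 54 54 42 29 46 46 27 40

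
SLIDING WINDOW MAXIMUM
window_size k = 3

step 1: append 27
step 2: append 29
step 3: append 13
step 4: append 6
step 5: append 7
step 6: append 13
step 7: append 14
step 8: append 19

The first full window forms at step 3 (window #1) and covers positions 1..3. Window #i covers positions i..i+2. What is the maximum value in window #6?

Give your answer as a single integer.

step 1: append 27 -> window=[27] (not full yet)
step 2: append 29 -> window=[27, 29] (not full yet)
step 3: append 13 -> window=[27, 29, 13] -> max=29
step 4: append 6 -> window=[29, 13, 6] -> max=29
step 5: append 7 -> window=[13, 6, 7] -> max=13
step 6: append 13 -> window=[6, 7, 13] -> max=13
step 7: append 14 -> window=[7, 13, 14] -> max=14
step 8: append 19 -> window=[13, 14, 19] -> max=19
Window #6 max = 19

Answer: 19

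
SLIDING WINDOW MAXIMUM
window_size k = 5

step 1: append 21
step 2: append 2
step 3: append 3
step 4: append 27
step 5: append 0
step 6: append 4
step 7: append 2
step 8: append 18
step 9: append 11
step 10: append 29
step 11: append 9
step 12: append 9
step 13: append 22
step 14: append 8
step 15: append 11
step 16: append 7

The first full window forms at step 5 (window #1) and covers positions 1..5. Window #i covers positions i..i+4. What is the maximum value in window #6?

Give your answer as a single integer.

Answer: 29

Derivation:
step 1: append 21 -> window=[21] (not full yet)
step 2: append 2 -> window=[21, 2] (not full yet)
step 3: append 3 -> window=[21, 2, 3] (not full yet)
step 4: append 27 -> window=[21, 2, 3, 27] (not full yet)
step 5: append 0 -> window=[21, 2, 3, 27, 0] -> max=27
step 6: append 4 -> window=[2, 3, 27, 0, 4] -> max=27
step 7: append 2 -> window=[3, 27, 0, 4, 2] -> max=27
step 8: append 18 -> window=[27, 0, 4, 2, 18] -> max=27
step 9: append 11 -> window=[0, 4, 2, 18, 11] -> max=18
step 10: append 29 -> window=[4, 2, 18, 11, 29] -> max=29
Window #6 max = 29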